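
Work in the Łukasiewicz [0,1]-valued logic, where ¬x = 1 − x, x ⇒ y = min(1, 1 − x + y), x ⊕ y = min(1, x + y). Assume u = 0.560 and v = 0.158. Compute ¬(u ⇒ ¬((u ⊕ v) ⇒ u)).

u ⊕ v = min(1, 0.560 + 0.158) = min(1, 0.718) = 0.718
(u ⊕ v) ⇒ u = min(1, 1 − 0.718 + 0.560) = min(1, 0.842) = 0.842
¬((u ⊕ v) ⇒ u) = 1 − 0.842 = 0.158
u ⇒ ¬((u ⊕ v) ⇒ u) = min(1, 1 − 0.560 + 0.158) = min(1, 0.598) = 0.598
¬(u ⇒ ¬((u ⊕ v) ⇒ u)) = 1 − 0.598 = 0.402

0.402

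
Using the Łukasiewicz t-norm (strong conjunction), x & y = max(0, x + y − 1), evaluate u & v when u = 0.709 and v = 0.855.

0.564

u & v = max(0, 0.709 + 0.855 − 1) = max(0, 0.564) = 0.564
For comparison, the Gödel (minimum) t-norm min(x, y) would give 0.709.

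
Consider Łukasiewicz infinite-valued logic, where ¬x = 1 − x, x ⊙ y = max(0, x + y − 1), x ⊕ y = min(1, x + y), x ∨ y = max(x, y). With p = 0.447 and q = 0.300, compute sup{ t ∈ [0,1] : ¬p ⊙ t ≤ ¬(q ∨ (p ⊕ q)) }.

0.700

¬p = 1 − 0.447 = 0.553
So the left factor is ¬p = 0.553.
p ⊕ q = min(1, 0.447 + 0.300) = min(1, 0.747) = 0.747
q ∨ (p ⊕ q) = max(0.300, 0.747) = 0.747
¬(q ∨ (p ⊕ q)) = 1 − 0.747 = 0.253
So the right-hand bound is ¬(q ∨ (p ⊕ q)) = 0.253.
The residuum of the Łukasiewicz t-norm gives the supremum: min(1, 1 − 0.553 + 0.253).
1 − 0.553 + 0.253 = 0.700, so t = min(1, 0.700) = 0.700.
Check: 0.553 ⊙ 0.700 = max(0, 0.253) = 0.253 ≤ 0.253.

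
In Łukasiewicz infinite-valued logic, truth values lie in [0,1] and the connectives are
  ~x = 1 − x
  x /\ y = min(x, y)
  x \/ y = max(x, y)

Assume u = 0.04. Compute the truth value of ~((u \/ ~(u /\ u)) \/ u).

u /\ u = min(0.04, 0.04) = 0.04
~(u /\ u) = 1 − 0.04 = 0.96
u \/ ~(u /\ u) = max(0.04, 0.96) = 0.96
(u \/ ~(u /\ u)) \/ u = max(0.96, 0.04) = 0.96
~((u \/ ~(u /\ u)) \/ u) = 1 − 0.96 = 0.04

0.04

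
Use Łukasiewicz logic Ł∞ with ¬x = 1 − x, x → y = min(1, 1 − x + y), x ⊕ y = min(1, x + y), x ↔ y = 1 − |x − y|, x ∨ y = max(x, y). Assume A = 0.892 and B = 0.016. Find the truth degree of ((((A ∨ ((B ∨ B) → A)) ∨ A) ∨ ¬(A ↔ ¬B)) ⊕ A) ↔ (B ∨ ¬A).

B ∨ B = max(0.016, 0.016) = 0.016
(B ∨ B) → A = min(1, 1 − 0.016 + 0.892) = min(1, 1.876) = 1.000
A ∨ ((B ∨ B) → A) = max(0.892, 1.000) = 1.000
(A ∨ ((B ∨ B) → A)) ∨ A = max(1.000, 0.892) = 1.000
¬B = 1 − 0.016 = 0.984
A ↔ ¬B = 1 − |0.892 − 0.984| = 1 − 0.092 = 0.908
¬(A ↔ ¬B) = 1 − 0.908 = 0.092
((A ∨ ((B ∨ B) → A)) ∨ A) ∨ ¬(A ↔ ¬B) = max(1.000, 0.092) = 1.000
(((A ∨ ((B ∨ B) → A)) ∨ A) ∨ ¬(A ↔ ¬B)) ⊕ A = min(1, 1.000 + 0.892) = min(1, 1.892) = 1.000
¬A = 1 − 0.892 = 0.108
B ∨ ¬A = max(0.016, 0.108) = 0.108
((((A ∨ ((B ∨ B) → A)) ∨ A) ∨ ¬(A ↔ ¬B)) ⊕ A) ↔ (B ∨ ¬A) = 1 − |1.000 − 0.108| = 1 − 0.892 = 0.108

0.108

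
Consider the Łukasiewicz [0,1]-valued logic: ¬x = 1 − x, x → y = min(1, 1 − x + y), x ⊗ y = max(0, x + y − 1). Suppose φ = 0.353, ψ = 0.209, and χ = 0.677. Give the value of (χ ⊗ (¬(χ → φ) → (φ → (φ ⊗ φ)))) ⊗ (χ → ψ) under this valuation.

0.209

χ → φ = min(1, 1 − 0.677 + 0.353) = min(1, 0.676) = 0.676
¬(χ → φ) = 1 − 0.676 = 0.324
φ ⊗ φ = max(0, 0.353 + 0.353 − 1) = max(0, -0.294) = 0.000
φ → (φ ⊗ φ) = min(1, 1 − 0.353 + 0.000) = min(1, 0.647) = 0.647
¬(χ → φ) → (φ → (φ ⊗ φ)) = min(1, 1 − 0.324 + 0.647) = min(1, 1.323) = 1.000
χ ⊗ (¬(χ → φ) → (φ → (φ ⊗ φ))) = max(0, 0.677 + 1.000 − 1) = max(0, 0.677) = 0.677
χ → ψ = min(1, 1 − 0.677 + 0.209) = min(1, 0.532) = 0.532
(χ ⊗ (¬(χ → φ) → (φ → (φ ⊗ φ)))) ⊗ (χ → ψ) = max(0, 0.677 + 0.532 − 1) = max(0, 0.209) = 0.209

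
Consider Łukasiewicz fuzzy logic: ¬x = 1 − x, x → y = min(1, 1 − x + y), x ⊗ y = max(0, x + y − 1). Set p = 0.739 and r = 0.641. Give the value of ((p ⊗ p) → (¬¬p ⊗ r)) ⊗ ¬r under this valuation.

p ⊗ p = max(0, 0.739 + 0.739 − 1) = max(0, 0.478) = 0.478
¬p = 1 − 0.739 = 0.261
¬¬p = 1 − 0.261 = 0.739
¬¬p ⊗ r = max(0, 0.739 + 0.641 − 1) = max(0, 0.380) = 0.380
(p ⊗ p) → (¬¬p ⊗ r) = min(1, 1 − 0.478 + 0.380) = min(1, 0.902) = 0.902
¬r = 1 − 0.641 = 0.359
((p ⊗ p) → (¬¬p ⊗ r)) ⊗ ¬r = max(0, 0.902 + 0.359 − 1) = max(0, 0.261) = 0.261

0.261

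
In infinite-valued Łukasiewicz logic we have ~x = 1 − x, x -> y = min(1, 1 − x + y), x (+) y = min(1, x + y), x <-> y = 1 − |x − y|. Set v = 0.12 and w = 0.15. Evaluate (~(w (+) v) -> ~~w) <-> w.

0.73

w (+) v = min(1, 0.15 + 0.12) = min(1, 0.27) = 0.27
~(w (+) v) = 1 − 0.27 = 0.73
~w = 1 − 0.15 = 0.85
~~w = 1 − 0.85 = 0.15
~(w (+) v) -> ~~w = min(1, 1 − 0.73 + 0.15) = min(1, 0.42) = 0.42
(~(w (+) v) -> ~~w) <-> w = 1 − |0.42 − 0.15| = 1 − 0.27 = 0.73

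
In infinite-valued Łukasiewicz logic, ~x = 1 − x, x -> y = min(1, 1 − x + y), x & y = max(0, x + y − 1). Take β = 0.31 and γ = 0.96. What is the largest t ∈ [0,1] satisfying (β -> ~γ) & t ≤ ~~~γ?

0.31

~γ = 1 − 0.96 = 0.04
β -> ~γ = min(1, 1 − 0.31 + 0.04) = min(1, 0.73) = 0.73
So the left factor is β -> ~γ = 0.73.
~~γ = 1 − 0.04 = 0.96
~~~γ = 1 − 0.96 = 0.04
So the right-hand bound is ~~~γ = 0.04.
The residuum of the Łukasiewicz t-norm gives the supremum: min(1, 1 − 0.73 + 0.04).
1 − 0.73 + 0.04 = 0.31, so t = min(1, 0.31) = 0.31.
Check: 0.73 & 0.31 = max(0, 0.04) = 0.04 ≤ 0.04.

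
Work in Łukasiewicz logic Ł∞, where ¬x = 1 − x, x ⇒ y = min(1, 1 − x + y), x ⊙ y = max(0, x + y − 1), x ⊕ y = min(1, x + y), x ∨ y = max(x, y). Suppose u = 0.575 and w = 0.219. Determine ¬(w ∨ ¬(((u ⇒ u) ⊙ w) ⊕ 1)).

0.781

u ⇒ u = min(1, 1 − 0.575 + 0.575) = min(1, 1.000) = 1.000
(u ⇒ u) ⊙ w = max(0, 1.000 + 0.219 − 1) = max(0, 0.219) = 0.219
((u ⇒ u) ⊙ w) ⊕ 1 = min(1, 0.219 + 1.000) = min(1, 1.219) = 1.000
¬(((u ⇒ u) ⊙ w) ⊕ 1) = 1 − 1.000 = 0.000
w ∨ ¬(((u ⇒ u) ⊙ w) ⊕ 1) = max(0.219, 0.000) = 0.219
¬(w ∨ ¬(((u ⇒ u) ⊙ w) ⊕ 1)) = 1 − 0.219 = 0.781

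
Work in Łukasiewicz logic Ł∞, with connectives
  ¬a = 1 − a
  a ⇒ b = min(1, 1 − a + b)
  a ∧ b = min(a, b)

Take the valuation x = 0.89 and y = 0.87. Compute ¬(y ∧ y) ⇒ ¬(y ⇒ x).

y ∧ y = min(0.87, 0.87) = 0.87
¬(y ∧ y) = 1 − 0.87 = 0.13
y ⇒ x = min(1, 1 − 0.87 + 0.89) = min(1, 1.02) = 1.00
¬(y ⇒ x) = 1 − 1.00 = 0.00
¬(y ∧ y) ⇒ ¬(y ⇒ x) = min(1, 1 − 0.13 + 0.00) = min(1, 0.87) = 0.87

0.87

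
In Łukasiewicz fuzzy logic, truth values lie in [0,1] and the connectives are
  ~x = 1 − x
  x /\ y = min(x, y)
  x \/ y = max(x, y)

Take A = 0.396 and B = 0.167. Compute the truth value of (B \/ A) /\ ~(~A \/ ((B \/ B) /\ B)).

B \/ A = max(0.167, 0.396) = 0.396
~A = 1 − 0.396 = 0.604
B \/ B = max(0.167, 0.167) = 0.167
(B \/ B) /\ B = min(0.167, 0.167) = 0.167
~A \/ ((B \/ B) /\ B) = max(0.604, 0.167) = 0.604
~(~A \/ ((B \/ B) /\ B)) = 1 − 0.604 = 0.396
(B \/ A) /\ ~(~A \/ ((B \/ B) /\ B)) = min(0.396, 0.396) = 0.396

0.396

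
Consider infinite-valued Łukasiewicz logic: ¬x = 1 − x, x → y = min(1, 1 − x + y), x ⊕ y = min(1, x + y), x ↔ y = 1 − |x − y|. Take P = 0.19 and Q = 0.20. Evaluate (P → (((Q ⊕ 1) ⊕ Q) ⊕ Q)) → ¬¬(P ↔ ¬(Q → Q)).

Q ⊕ 1 = min(1, 0.20 + 1.00) = min(1, 1.20) = 1.00
(Q ⊕ 1) ⊕ Q = min(1, 1.00 + 0.20) = min(1, 1.20) = 1.00
((Q ⊕ 1) ⊕ Q) ⊕ Q = min(1, 1.00 + 0.20) = min(1, 1.20) = 1.00
P → (((Q ⊕ 1) ⊕ Q) ⊕ Q) = min(1, 1 − 0.19 + 1.00) = min(1, 1.81) = 1.00
Q → Q = min(1, 1 − 0.20 + 0.20) = min(1, 1.00) = 1.00
¬(Q → Q) = 1 − 1.00 = 0.00
P ↔ ¬(Q → Q) = 1 − |0.19 − 0.00| = 1 − 0.19 = 0.81
¬(P ↔ ¬(Q → Q)) = 1 − 0.81 = 0.19
¬¬(P ↔ ¬(Q → Q)) = 1 − 0.19 = 0.81
(P → (((Q ⊕ 1) ⊕ Q) ⊕ Q)) → ¬¬(P ↔ ¬(Q → Q)) = min(1, 1 − 1.00 + 0.81) = min(1, 0.81) = 0.81

0.81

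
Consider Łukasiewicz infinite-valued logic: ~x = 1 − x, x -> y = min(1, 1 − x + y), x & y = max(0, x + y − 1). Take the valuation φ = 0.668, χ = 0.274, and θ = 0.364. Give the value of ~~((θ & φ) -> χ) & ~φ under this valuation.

θ & φ = max(0, 0.364 + 0.668 − 1) = max(0, 0.032) = 0.032
(θ & φ) -> χ = min(1, 1 − 0.032 + 0.274) = min(1, 1.242) = 1.000
~((θ & φ) -> χ) = 1 − 1.000 = 0.000
~~((θ & φ) -> χ) = 1 − 0.000 = 1.000
~φ = 1 − 0.668 = 0.332
~~((θ & φ) -> χ) & ~φ = max(0, 1.000 + 0.332 − 1) = max(0, 0.332) = 0.332

0.332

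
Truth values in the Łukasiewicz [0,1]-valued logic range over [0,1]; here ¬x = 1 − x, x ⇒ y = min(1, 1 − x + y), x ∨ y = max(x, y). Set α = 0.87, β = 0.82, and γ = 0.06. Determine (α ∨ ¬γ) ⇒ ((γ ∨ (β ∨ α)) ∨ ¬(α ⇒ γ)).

0.93

¬γ = 1 − 0.06 = 0.94
α ∨ ¬γ = max(0.87, 0.94) = 0.94
β ∨ α = max(0.82, 0.87) = 0.87
γ ∨ (β ∨ α) = max(0.06, 0.87) = 0.87
α ⇒ γ = min(1, 1 − 0.87 + 0.06) = min(1, 0.19) = 0.19
¬(α ⇒ γ) = 1 − 0.19 = 0.81
(γ ∨ (β ∨ α)) ∨ ¬(α ⇒ γ) = max(0.87, 0.81) = 0.87
(α ∨ ¬γ) ⇒ ((γ ∨ (β ∨ α)) ∨ ¬(α ⇒ γ)) = min(1, 1 − 0.94 + 0.87) = min(1, 0.93) = 0.93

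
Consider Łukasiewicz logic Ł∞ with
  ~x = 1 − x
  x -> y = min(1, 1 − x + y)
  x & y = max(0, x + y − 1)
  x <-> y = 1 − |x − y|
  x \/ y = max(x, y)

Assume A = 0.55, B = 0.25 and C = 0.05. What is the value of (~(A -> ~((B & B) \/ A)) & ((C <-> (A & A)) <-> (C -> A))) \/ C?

0.05

B & B = max(0, 0.25 + 0.25 − 1) = max(0, -0.50) = 0.00
(B & B) \/ A = max(0.00, 0.55) = 0.55
~((B & B) \/ A) = 1 − 0.55 = 0.45
A -> ~((B & B) \/ A) = min(1, 1 − 0.55 + 0.45) = min(1, 0.90) = 0.90
~(A -> ~((B & B) \/ A)) = 1 − 0.90 = 0.10
A & A = max(0, 0.55 + 0.55 − 1) = max(0, 0.10) = 0.10
C <-> (A & A) = 1 − |0.05 − 0.10| = 1 − 0.05 = 0.95
C -> A = min(1, 1 − 0.05 + 0.55) = min(1, 1.50) = 1.00
(C <-> (A & A)) <-> (C -> A) = 1 − |0.95 − 1.00| = 1 − 0.05 = 0.95
~(A -> ~((B & B) \/ A)) & ((C <-> (A & A)) <-> (C -> A)) = max(0, 0.10 + 0.95 − 1) = max(0, 0.05) = 0.05
(~(A -> ~((B & B) \/ A)) & ((C <-> (A & A)) <-> (C -> A))) \/ C = max(0.05, 0.05) = 0.05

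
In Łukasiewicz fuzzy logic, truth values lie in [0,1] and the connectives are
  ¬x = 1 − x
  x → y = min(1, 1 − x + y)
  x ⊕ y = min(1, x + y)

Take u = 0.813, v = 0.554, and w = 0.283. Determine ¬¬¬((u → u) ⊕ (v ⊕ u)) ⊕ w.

u → u = min(1, 1 − 0.813 + 0.813) = min(1, 1.000) = 1.000
v ⊕ u = min(1, 0.554 + 0.813) = min(1, 1.367) = 1.000
(u → u) ⊕ (v ⊕ u) = min(1, 1.000 + 1.000) = min(1, 2.000) = 1.000
¬((u → u) ⊕ (v ⊕ u)) = 1 − 1.000 = 0.000
¬¬((u → u) ⊕ (v ⊕ u)) = 1 − 0.000 = 1.000
¬¬¬((u → u) ⊕ (v ⊕ u)) = 1 − 1.000 = 0.000
¬¬¬((u → u) ⊕ (v ⊕ u)) ⊕ w = min(1, 0.000 + 0.283) = min(1, 0.283) = 0.283

0.283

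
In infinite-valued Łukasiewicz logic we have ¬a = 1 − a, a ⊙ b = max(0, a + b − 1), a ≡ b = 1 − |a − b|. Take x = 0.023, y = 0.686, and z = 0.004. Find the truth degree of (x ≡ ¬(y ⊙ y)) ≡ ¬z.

0.399

y ⊙ y = max(0, 0.686 + 0.686 − 1) = max(0, 0.372) = 0.372
¬(y ⊙ y) = 1 − 0.372 = 0.628
x ≡ ¬(y ⊙ y) = 1 − |0.023 − 0.628| = 1 − 0.605 = 0.395
¬z = 1 − 0.004 = 0.996
(x ≡ ¬(y ⊙ y)) ≡ ¬z = 1 − |0.395 − 0.996| = 1 − 0.601 = 0.399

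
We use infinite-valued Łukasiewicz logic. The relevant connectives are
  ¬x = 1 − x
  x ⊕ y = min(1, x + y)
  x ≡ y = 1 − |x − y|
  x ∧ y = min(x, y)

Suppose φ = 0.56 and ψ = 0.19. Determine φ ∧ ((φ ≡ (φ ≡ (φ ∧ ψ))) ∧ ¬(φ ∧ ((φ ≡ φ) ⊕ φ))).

0.44

φ ∧ ψ = min(0.56, 0.19) = 0.19
φ ≡ (φ ∧ ψ) = 1 − |0.56 − 0.19| = 1 − 0.37 = 0.63
φ ≡ (φ ≡ (φ ∧ ψ)) = 1 − |0.56 − 0.63| = 1 − 0.07 = 0.93
φ ≡ φ = 1 − |0.56 − 0.56| = 1 − 0.00 = 1.00
(φ ≡ φ) ⊕ φ = min(1, 1.00 + 0.56) = min(1, 1.56) = 1.00
φ ∧ ((φ ≡ φ) ⊕ φ) = min(0.56, 1.00) = 0.56
¬(φ ∧ ((φ ≡ φ) ⊕ φ)) = 1 − 0.56 = 0.44
(φ ≡ (φ ≡ (φ ∧ ψ))) ∧ ¬(φ ∧ ((φ ≡ φ) ⊕ φ)) = min(0.93, 0.44) = 0.44
φ ∧ ((φ ≡ (φ ≡ (φ ∧ ψ))) ∧ ¬(φ ∧ ((φ ≡ φ) ⊕ φ))) = min(0.56, 0.44) = 0.44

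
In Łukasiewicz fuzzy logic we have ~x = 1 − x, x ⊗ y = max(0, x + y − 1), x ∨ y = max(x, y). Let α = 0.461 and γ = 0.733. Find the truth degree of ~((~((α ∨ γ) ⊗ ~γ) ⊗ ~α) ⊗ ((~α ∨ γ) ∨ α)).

0.728

α ∨ γ = max(0.461, 0.733) = 0.733
~γ = 1 − 0.733 = 0.267
(α ∨ γ) ⊗ ~γ = max(0, 0.733 + 0.267 − 1) = max(0, 0.000) = 0.000
~((α ∨ γ) ⊗ ~γ) = 1 − 0.000 = 1.000
~α = 1 − 0.461 = 0.539
~((α ∨ γ) ⊗ ~γ) ⊗ ~α = max(0, 1.000 + 0.539 − 1) = max(0, 0.539) = 0.539
~α ∨ γ = max(0.539, 0.733) = 0.733
(~α ∨ γ) ∨ α = max(0.733, 0.461) = 0.733
(~((α ∨ γ) ⊗ ~γ) ⊗ ~α) ⊗ ((~α ∨ γ) ∨ α) = max(0, 0.539 + 0.733 − 1) = max(0, 0.272) = 0.272
~((~((α ∨ γ) ⊗ ~γ) ⊗ ~α) ⊗ ((~α ∨ γ) ∨ α)) = 1 − 0.272 = 0.728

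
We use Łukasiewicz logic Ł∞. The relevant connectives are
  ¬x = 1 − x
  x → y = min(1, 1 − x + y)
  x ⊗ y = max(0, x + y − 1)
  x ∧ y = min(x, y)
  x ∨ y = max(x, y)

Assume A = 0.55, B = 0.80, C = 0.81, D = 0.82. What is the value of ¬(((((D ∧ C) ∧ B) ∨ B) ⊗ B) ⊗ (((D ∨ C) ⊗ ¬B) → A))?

0.40

D ∧ C = min(0.82, 0.81) = 0.81
(D ∧ C) ∧ B = min(0.81, 0.80) = 0.80
((D ∧ C) ∧ B) ∨ B = max(0.80, 0.80) = 0.80
(((D ∧ C) ∧ B) ∨ B) ⊗ B = max(0, 0.80 + 0.80 − 1) = max(0, 0.60) = 0.60
D ∨ C = max(0.82, 0.81) = 0.82
¬B = 1 − 0.80 = 0.20
(D ∨ C) ⊗ ¬B = max(0, 0.82 + 0.20 − 1) = max(0, 0.02) = 0.02
((D ∨ C) ⊗ ¬B) → A = min(1, 1 − 0.02 + 0.55) = min(1, 1.53) = 1.00
((((D ∧ C) ∧ B) ∨ B) ⊗ B) ⊗ (((D ∨ C) ⊗ ¬B) → A) = max(0, 0.60 + 1.00 − 1) = max(0, 0.60) = 0.60
¬(((((D ∧ C) ∧ B) ∨ B) ⊗ B) ⊗ (((D ∨ C) ⊗ ¬B) → A)) = 1 − 0.60 = 0.40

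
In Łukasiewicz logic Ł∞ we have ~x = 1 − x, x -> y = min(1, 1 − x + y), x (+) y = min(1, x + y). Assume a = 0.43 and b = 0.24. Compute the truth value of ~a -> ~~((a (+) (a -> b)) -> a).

0.86

~a = 1 − 0.43 = 0.57
a -> b = min(1, 1 − 0.43 + 0.24) = min(1, 0.81) = 0.81
a (+) (a -> b) = min(1, 0.43 + 0.81) = min(1, 1.24) = 1.00
(a (+) (a -> b)) -> a = min(1, 1 − 1.00 + 0.43) = min(1, 0.43) = 0.43
~((a (+) (a -> b)) -> a) = 1 − 0.43 = 0.57
~~((a (+) (a -> b)) -> a) = 1 − 0.57 = 0.43
~a -> ~~((a (+) (a -> b)) -> a) = min(1, 1 − 0.57 + 0.43) = min(1, 0.86) = 0.86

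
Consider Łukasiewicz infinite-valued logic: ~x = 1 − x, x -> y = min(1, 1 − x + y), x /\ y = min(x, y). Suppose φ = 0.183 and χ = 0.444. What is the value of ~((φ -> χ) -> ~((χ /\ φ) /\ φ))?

φ -> χ = min(1, 1 − 0.183 + 0.444) = min(1, 1.261) = 1.000
χ /\ φ = min(0.444, 0.183) = 0.183
(χ /\ φ) /\ φ = min(0.183, 0.183) = 0.183
~((χ /\ φ) /\ φ) = 1 − 0.183 = 0.817
(φ -> χ) -> ~((χ /\ φ) /\ φ) = min(1, 1 − 1.000 + 0.817) = min(1, 0.817) = 0.817
~((φ -> χ) -> ~((χ /\ φ) /\ φ)) = 1 − 0.817 = 0.183

0.183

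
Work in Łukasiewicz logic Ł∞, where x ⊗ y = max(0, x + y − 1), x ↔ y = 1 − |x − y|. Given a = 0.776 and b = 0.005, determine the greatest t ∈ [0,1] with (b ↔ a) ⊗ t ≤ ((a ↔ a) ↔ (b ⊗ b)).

0.771

b ↔ a = 1 − |0.005 − 0.776| = 1 − 0.771 = 0.229
So the left factor is b ↔ a = 0.229.
a ↔ a = 1 − |0.776 − 0.776| = 1 − 0.000 = 1.000
b ⊗ b = max(0, 0.005 + 0.005 − 1) = max(0, -0.990) = 0.000
(a ↔ a) ↔ (b ⊗ b) = 1 − |1.000 − 0.000| = 1 − 1.000 = 0.000
So the right-hand bound is (a ↔ a) ↔ (b ⊗ b) = 0.000.
The residuum of the Łukasiewicz t-norm gives the supremum: min(1, 1 − 0.229 + 0.000).
1 − 0.229 + 0.000 = 0.771, so t = min(1, 0.771) = 0.771.
Check: 0.229 ⊗ 0.771 = max(0, 0.000) = 0.000 ≤ 0.000.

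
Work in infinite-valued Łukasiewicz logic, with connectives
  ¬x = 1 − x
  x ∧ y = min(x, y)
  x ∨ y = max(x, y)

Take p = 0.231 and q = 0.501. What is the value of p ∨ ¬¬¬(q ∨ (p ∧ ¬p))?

¬p = 1 − 0.231 = 0.769
p ∧ ¬p = min(0.231, 0.769) = 0.231
q ∨ (p ∧ ¬p) = max(0.501, 0.231) = 0.501
¬(q ∨ (p ∧ ¬p)) = 1 − 0.501 = 0.499
¬¬(q ∨ (p ∧ ¬p)) = 1 − 0.499 = 0.501
¬¬¬(q ∨ (p ∧ ¬p)) = 1 − 0.501 = 0.499
p ∨ ¬¬¬(q ∨ (p ∧ ¬p)) = max(0.231, 0.499) = 0.499

0.499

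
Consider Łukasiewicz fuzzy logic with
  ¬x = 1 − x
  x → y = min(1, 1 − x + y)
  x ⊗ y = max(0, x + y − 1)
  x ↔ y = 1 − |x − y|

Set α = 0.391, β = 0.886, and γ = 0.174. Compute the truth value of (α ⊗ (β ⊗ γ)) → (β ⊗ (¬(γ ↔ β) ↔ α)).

1.000

β ⊗ γ = max(0, 0.886 + 0.174 − 1) = max(0, 0.060) = 0.060
α ⊗ (β ⊗ γ) = max(0, 0.391 + 0.060 − 1) = max(0, -0.549) = 0.000
γ ↔ β = 1 − |0.174 − 0.886| = 1 − 0.712 = 0.288
¬(γ ↔ β) = 1 − 0.288 = 0.712
¬(γ ↔ β) ↔ α = 1 − |0.712 − 0.391| = 1 − 0.321 = 0.679
β ⊗ (¬(γ ↔ β) ↔ α) = max(0, 0.886 + 0.679 − 1) = max(0, 0.565) = 0.565
(α ⊗ (β ⊗ γ)) → (β ⊗ (¬(γ ↔ β) ↔ α)) = min(1, 1 − 0.000 + 0.565) = min(1, 1.565) = 1.000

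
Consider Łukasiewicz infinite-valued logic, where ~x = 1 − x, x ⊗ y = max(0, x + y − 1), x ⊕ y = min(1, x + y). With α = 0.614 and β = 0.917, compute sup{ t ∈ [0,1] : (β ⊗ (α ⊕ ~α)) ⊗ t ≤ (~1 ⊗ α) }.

0.083

~α = 1 − 0.614 = 0.386
α ⊕ ~α = min(1, 0.614 + 0.386) = min(1, 1.000) = 1.000
β ⊗ (α ⊕ ~α) = max(0, 0.917 + 1.000 − 1) = max(0, 0.917) = 0.917
So the left factor is β ⊗ (α ⊕ ~α) = 0.917.
~1 = 1 − 1.000 = 0.000
~1 ⊗ α = max(0, 0.000 + 0.614 − 1) = max(0, -0.386) = 0.000
So the right-hand bound is ~1 ⊗ α = 0.000.
The residuum of the Łukasiewicz t-norm gives the supremum: min(1, 1 − 0.917 + 0.000).
1 − 0.917 + 0.000 = 0.083, so t = min(1, 0.083) = 0.083.
Check: 0.917 ⊗ 0.083 = max(0, 0.000) = 0.000 ≤ 0.000.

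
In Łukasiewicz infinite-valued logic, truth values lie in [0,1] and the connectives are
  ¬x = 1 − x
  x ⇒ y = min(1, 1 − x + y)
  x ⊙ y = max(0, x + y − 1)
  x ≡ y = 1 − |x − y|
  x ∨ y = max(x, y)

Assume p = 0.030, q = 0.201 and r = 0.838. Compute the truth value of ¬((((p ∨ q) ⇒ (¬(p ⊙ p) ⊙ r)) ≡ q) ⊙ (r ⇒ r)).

0.799

p ∨ q = max(0.030, 0.201) = 0.201
p ⊙ p = max(0, 0.030 + 0.030 − 1) = max(0, -0.940) = 0.000
¬(p ⊙ p) = 1 − 0.000 = 1.000
¬(p ⊙ p) ⊙ r = max(0, 1.000 + 0.838 − 1) = max(0, 0.838) = 0.838
(p ∨ q) ⇒ (¬(p ⊙ p) ⊙ r) = min(1, 1 − 0.201 + 0.838) = min(1, 1.637) = 1.000
((p ∨ q) ⇒ (¬(p ⊙ p) ⊙ r)) ≡ q = 1 − |1.000 − 0.201| = 1 − 0.799 = 0.201
r ⇒ r = min(1, 1 − 0.838 + 0.838) = min(1, 1.000) = 1.000
(((p ∨ q) ⇒ (¬(p ⊙ p) ⊙ r)) ≡ q) ⊙ (r ⇒ r) = max(0, 0.201 + 1.000 − 1) = max(0, 0.201) = 0.201
¬((((p ∨ q) ⇒ (¬(p ⊙ p) ⊙ r)) ≡ q) ⊙ (r ⇒ r)) = 1 − 0.201 = 0.799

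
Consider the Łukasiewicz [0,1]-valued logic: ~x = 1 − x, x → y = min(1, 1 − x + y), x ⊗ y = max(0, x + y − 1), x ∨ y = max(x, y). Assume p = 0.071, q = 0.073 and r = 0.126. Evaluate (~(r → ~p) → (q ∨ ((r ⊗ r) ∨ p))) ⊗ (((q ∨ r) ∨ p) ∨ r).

~p = 1 − 0.071 = 0.929
r → ~p = min(1, 1 − 0.126 + 0.929) = min(1, 1.803) = 1.000
~(r → ~p) = 1 − 1.000 = 0.000
r ⊗ r = max(0, 0.126 + 0.126 − 1) = max(0, -0.748) = 0.000
(r ⊗ r) ∨ p = max(0.000, 0.071) = 0.071
q ∨ ((r ⊗ r) ∨ p) = max(0.073, 0.071) = 0.073
~(r → ~p) → (q ∨ ((r ⊗ r) ∨ p)) = min(1, 1 − 0.000 + 0.073) = min(1, 1.073) = 1.000
q ∨ r = max(0.073, 0.126) = 0.126
(q ∨ r) ∨ p = max(0.126, 0.071) = 0.126
((q ∨ r) ∨ p) ∨ r = max(0.126, 0.126) = 0.126
(~(r → ~p) → (q ∨ ((r ⊗ r) ∨ p))) ⊗ (((q ∨ r) ∨ p) ∨ r) = max(0, 1.000 + 0.126 − 1) = max(0, 0.126) = 0.126

0.126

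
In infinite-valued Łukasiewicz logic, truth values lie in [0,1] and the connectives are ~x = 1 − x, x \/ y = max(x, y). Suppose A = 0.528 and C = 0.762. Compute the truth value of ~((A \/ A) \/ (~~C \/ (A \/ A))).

0.238

A \/ A = max(0.528, 0.528) = 0.528
~C = 1 − 0.762 = 0.238
~~C = 1 − 0.238 = 0.762
~~C \/ (A \/ A) = max(0.762, 0.528) = 0.762
(A \/ A) \/ (~~C \/ (A \/ A)) = max(0.528, 0.762) = 0.762
~((A \/ A) \/ (~~C \/ (A \/ A))) = 1 − 0.762 = 0.238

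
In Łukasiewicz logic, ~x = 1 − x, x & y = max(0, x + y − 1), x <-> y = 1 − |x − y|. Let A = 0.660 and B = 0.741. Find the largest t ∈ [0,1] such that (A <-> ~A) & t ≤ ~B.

0.579

~A = 1 − 0.660 = 0.340
A <-> ~A = 1 − |0.660 − 0.340| = 1 − 0.320 = 0.680
So the left factor is A <-> ~A = 0.680.
~B = 1 − 0.741 = 0.259
So the right-hand bound is ~B = 0.259.
The residuum of the Łukasiewicz t-norm gives the supremum: min(1, 1 − 0.680 + 0.259).
1 − 0.680 + 0.259 = 0.579, so t = min(1, 0.579) = 0.579.
Check: 0.680 & 0.579 = max(0, 0.259) = 0.259 ≤ 0.259.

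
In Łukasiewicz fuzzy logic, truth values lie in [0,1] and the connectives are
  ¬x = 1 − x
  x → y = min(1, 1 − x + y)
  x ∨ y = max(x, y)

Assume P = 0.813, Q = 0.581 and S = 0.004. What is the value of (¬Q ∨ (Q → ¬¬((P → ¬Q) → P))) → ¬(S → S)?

0.000

¬Q = 1 − 0.581 = 0.419
P → ¬Q = min(1, 1 − 0.813 + 0.419) = min(1, 0.606) = 0.606
(P → ¬Q) → P = min(1, 1 − 0.606 + 0.813) = min(1, 1.207) = 1.000
¬((P → ¬Q) → P) = 1 − 1.000 = 0.000
¬¬((P → ¬Q) → P) = 1 − 0.000 = 1.000
Q → ¬¬((P → ¬Q) → P) = min(1, 1 − 0.581 + 1.000) = min(1, 1.419) = 1.000
¬Q ∨ (Q → ¬¬((P → ¬Q) → P)) = max(0.419, 1.000) = 1.000
S → S = min(1, 1 − 0.004 + 0.004) = min(1, 1.000) = 1.000
¬(S → S) = 1 − 1.000 = 0.000
(¬Q ∨ (Q → ¬¬((P → ¬Q) → P))) → ¬(S → S) = min(1, 1 − 1.000 + 0.000) = min(1, 0.000) = 0.000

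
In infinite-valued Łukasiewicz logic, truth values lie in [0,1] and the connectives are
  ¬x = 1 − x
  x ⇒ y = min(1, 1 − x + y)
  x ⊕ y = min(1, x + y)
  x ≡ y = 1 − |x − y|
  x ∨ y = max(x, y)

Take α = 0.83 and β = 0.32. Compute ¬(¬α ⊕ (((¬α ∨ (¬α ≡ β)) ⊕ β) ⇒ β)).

0.51

¬α = 1 − 0.83 = 0.17
¬α ≡ β = 1 − |0.17 − 0.32| = 1 − 0.15 = 0.85
¬α ∨ (¬α ≡ β) = max(0.17, 0.85) = 0.85
(¬α ∨ (¬α ≡ β)) ⊕ β = min(1, 0.85 + 0.32) = min(1, 1.17) = 1.00
((¬α ∨ (¬α ≡ β)) ⊕ β) ⇒ β = min(1, 1 − 1.00 + 0.32) = min(1, 0.32) = 0.32
¬α ⊕ (((¬α ∨ (¬α ≡ β)) ⊕ β) ⇒ β) = min(1, 0.17 + 0.32) = min(1, 0.49) = 0.49
¬(¬α ⊕ (((¬α ∨ (¬α ≡ β)) ⊕ β) ⇒ β)) = 1 − 0.49 = 0.51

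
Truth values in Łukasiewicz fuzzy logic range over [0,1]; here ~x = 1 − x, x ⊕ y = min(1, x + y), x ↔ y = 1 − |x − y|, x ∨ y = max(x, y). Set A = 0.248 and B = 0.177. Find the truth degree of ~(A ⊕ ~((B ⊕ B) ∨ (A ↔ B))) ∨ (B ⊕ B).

B ⊕ B = min(1, 0.177 + 0.177) = min(1, 0.354) = 0.354
A ↔ B = 1 − |0.248 − 0.177| = 1 − 0.071 = 0.929
(B ⊕ B) ∨ (A ↔ B) = max(0.354, 0.929) = 0.929
~((B ⊕ B) ∨ (A ↔ B)) = 1 − 0.929 = 0.071
A ⊕ ~((B ⊕ B) ∨ (A ↔ B)) = min(1, 0.248 + 0.071) = min(1, 0.319) = 0.319
~(A ⊕ ~((B ⊕ B) ∨ (A ↔ B))) = 1 − 0.319 = 0.681
~(A ⊕ ~((B ⊕ B) ∨ (A ↔ B))) ∨ (B ⊕ B) = max(0.681, 0.354) = 0.681

0.681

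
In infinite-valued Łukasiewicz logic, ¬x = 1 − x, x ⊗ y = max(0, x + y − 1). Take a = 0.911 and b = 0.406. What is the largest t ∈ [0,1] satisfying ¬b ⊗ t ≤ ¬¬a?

1.000

¬b = 1 − 0.406 = 0.594
So the left factor is ¬b = 0.594.
¬a = 1 − 0.911 = 0.089
¬¬a = 1 − 0.089 = 0.911
So the right-hand bound is ¬¬a = 0.911.
The residuum of the Łukasiewicz t-norm gives the supremum: min(1, 1 − 0.594 + 0.911).
1 − 0.594 + 0.911 = 1.317, so t = min(1, 1.317) = 1.000.
Check: 0.594 ⊗ 1.000 = max(0, 0.594) = 0.594 ≤ 0.911.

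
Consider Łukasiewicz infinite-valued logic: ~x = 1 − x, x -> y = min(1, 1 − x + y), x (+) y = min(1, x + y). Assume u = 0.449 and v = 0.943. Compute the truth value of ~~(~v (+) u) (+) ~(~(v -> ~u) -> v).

~v = 1 − 0.943 = 0.057
~v (+) u = min(1, 0.057 + 0.449) = min(1, 0.506) = 0.506
~(~v (+) u) = 1 − 0.506 = 0.494
~~(~v (+) u) = 1 − 0.494 = 0.506
~u = 1 − 0.449 = 0.551
v -> ~u = min(1, 1 − 0.943 + 0.551) = min(1, 0.608) = 0.608
~(v -> ~u) = 1 − 0.608 = 0.392
~(v -> ~u) -> v = min(1, 1 − 0.392 + 0.943) = min(1, 1.551) = 1.000
~(~(v -> ~u) -> v) = 1 − 1.000 = 0.000
~~(~v (+) u) (+) ~(~(v -> ~u) -> v) = min(1, 0.506 + 0.000) = min(1, 0.506) = 0.506

0.506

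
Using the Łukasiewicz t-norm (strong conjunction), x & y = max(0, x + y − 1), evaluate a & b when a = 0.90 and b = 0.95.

0.85

a & b = max(0, 0.90 + 0.95 − 1) = max(0, 0.85) = 0.85
For comparison, the Gödel (minimum) t-norm min(x, y) would give 0.90.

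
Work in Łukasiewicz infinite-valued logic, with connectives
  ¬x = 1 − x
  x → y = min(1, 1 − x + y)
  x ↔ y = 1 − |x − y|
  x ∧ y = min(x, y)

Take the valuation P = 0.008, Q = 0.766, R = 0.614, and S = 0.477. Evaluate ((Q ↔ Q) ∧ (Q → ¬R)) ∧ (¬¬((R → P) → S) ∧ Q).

0.620

Q ↔ Q = 1 − |0.766 − 0.766| = 1 − 0.000 = 1.000
¬R = 1 − 0.614 = 0.386
Q → ¬R = min(1, 1 − 0.766 + 0.386) = min(1, 0.620) = 0.620
(Q ↔ Q) ∧ (Q → ¬R) = min(1.000, 0.620) = 0.620
R → P = min(1, 1 − 0.614 + 0.008) = min(1, 0.394) = 0.394
(R → P) → S = min(1, 1 − 0.394 + 0.477) = min(1, 1.083) = 1.000
¬((R → P) → S) = 1 − 1.000 = 0.000
¬¬((R → P) → S) = 1 − 0.000 = 1.000
¬¬((R → P) → S) ∧ Q = min(1.000, 0.766) = 0.766
((Q ↔ Q) ∧ (Q → ¬R)) ∧ (¬¬((R → P) → S) ∧ Q) = min(0.620, 0.766) = 0.620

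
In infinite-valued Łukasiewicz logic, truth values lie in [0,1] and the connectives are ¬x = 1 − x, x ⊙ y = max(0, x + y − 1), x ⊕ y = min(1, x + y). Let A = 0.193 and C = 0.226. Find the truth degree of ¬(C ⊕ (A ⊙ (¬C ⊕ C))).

¬C = 1 − 0.226 = 0.774
¬C ⊕ C = min(1, 0.774 + 0.226) = min(1, 1.000) = 1.000
A ⊙ (¬C ⊕ C) = max(0, 0.193 + 1.000 − 1) = max(0, 0.193) = 0.193
C ⊕ (A ⊙ (¬C ⊕ C)) = min(1, 0.226 + 0.193) = min(1, 0.419) = 0.419
¬(C ⊕ (A ⊙ (¬C ⊕ C))) = 1 − 0.419 = 0.581

0.581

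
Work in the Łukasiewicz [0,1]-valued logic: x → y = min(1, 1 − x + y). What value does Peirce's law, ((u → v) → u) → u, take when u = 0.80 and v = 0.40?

u → v = min(1, 1 − 0.80 + 0.40) = min(1, 0.60) = 0.60
(u → v) → u = min(1, 1 − 0.60 + 0.80) = min(1, 1.20) = 1.00
((u → v) → u) → u = min(1, 1 − 1.00 + 0.80) = min(1, 0.80) = 0.80
(The value 0.80 < 1 shows this instance is not satisfied; not a Ł∞-tautology in general.)

0.80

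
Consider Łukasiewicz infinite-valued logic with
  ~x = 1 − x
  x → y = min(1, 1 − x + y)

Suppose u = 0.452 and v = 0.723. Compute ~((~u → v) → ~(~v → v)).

~u = 1 − 0.452 = 0.548
~u → v = min(1, 1 − 0.548 + 0.723) = min(1, 1.175) = 1.000
~v = 1 − 0.723 = 0.277
~v → v = min(1, 1 − 0.277 + 0.723) = min(1, 1.446) = 1.000
~(~v → v) = 1 − 1.000 = 0.000
(~u → v) → ~(~v → v) = min(1, 1 − 1.000 + 0.000) = min(1, 0.000) = 0.000
~((~u → v) → ~(~v → v)) = 1 − 0.000 = 1.000

1.000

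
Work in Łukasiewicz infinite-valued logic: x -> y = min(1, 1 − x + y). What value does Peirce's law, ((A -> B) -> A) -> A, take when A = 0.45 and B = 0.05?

0.60

A -> B = min(1, 1 − 0.45 + 0.05) = min(1, 0.60) = 0.60
(A -> B) -> A = min(1, 1 − 0.60 + 0.45) = min(1, 0.85) = 0.85
((A -> B) -> A) -> A = min(1, 1 − 0.85 + 0.45) = min(1, 0.60) = 0.60
(The value 0.60 < 1 shows this instance is not satisfied; not a Ł∞-tautology in general.)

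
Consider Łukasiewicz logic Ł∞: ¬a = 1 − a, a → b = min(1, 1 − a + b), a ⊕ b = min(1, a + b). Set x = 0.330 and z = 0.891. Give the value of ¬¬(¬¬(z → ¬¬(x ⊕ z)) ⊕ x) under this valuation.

x ⊕ z = min(1, 0.330 + 0.891) = min(1, 1.221) = 1.000
¬(x ⊕ z) = 1 − 1.000 = 0.000
¬¬(x ⊕ z) = 1 − 0.000 = 1.000
z → ¬¬(x ⊕ z) = min(1, 1 − 0.891 + 1.000) = min(1, 1.109) = 1.000
¬(z → ¬¬(x ⊕ z)) = 1 − 1.000 = 0.000
¬¬(z → ¬¬(x ⊕ z)) = 1 − 0.000 = 1.000
¬¬(z → ¬¬(x ⊕ z)) ⊕ x = min(1, 1.000 + 0.330) = min(1, 1.330) = 1.000
¬(¬¬(z → ¬¬(x ⊕ z)) ⊕ x) = 1 − 1.000 = 0.000
¬¬(¬¬(z → ¬¬(x ⊕ z)) ⊕ x) = 1 − 0.000 = 1.000

1.000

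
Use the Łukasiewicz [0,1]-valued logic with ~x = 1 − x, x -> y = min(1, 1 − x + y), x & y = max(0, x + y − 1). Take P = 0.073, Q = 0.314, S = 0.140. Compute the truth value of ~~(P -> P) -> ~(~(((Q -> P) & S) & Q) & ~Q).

P -> P = min(1, 1 − 0.073 + 0.073) = min(1, 1.000) = 1.000
~(P -> P) = 1 − 1.000 = 0.000
~~(P -> P) = 1 − 0.000 = 1.000
Q -> P = min(1, 1 − 0.314 + 0.073) = min(1, 0.759) = 0.759
(Q -> P) & S = max(0, 0.759 + 0.140 − 1) = max(0, -0.101) = 0.000
((Q -> P) & S) & Q = max(0, 0.000 + 0.314 − 1) = max(0, -0.686) = 0.000
~(((Q -> P) & S) & Q) = 1 − 0.000 = 1.000
~Q = 1 − 0.314 = 0.686
~(((Q -> P) & S) & Q) & ~Q = max(0, 1.000 + 0.686 − 1) = max(0, 0.686) = 0.686
~(~(((Q -> P) & S) & Q) & ~Q) = 1 − 0.686 = 0.314
~~(P -> P) -> ~(~(((Q -> P) & S) & Q) & ~Q) = min(1, 1 − 1.000 + 0.314) = min(1, 0.314) = 0.314

0.314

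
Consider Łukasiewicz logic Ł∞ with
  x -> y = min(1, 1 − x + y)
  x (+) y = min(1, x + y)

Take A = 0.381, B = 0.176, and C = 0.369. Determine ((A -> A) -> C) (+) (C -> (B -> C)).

1.000

A -> A = min(1, 1 − 0.381 + 0.381) = min(1, 1.000) = 1.000
(A -> A) -> C = min(1, 1 − 1.000 + 0.369) = min(1, 0.369) = 0.369
B -> C = min(1, 1 − 0.176 + 0.369) = min(1, 1.193) = 1.000
C -> (B -> C) = min(1, 1 − 0.369 + 1.000) = min(1, 1.631) = 1.000
((A -> A) -> C) (+) (C -> (B -> C)) = min(1, 0.369 + 1.000) = min(1, 1.369) = 1.000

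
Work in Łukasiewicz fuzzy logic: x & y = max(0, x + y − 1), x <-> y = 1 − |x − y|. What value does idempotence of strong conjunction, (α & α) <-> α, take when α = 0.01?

α & α = max(0, 0.01 + 0.01 − 1) = max(0, -0.98) = 0.00
(α & α) <-> α = 1 − |0.00 − 0.01| = 1 − 0.01 = 0.99
(The value 0.99 < 1 shows this instance is not satisfied; fails in Ł∞ since a ⊗ a = max(0, 2a−1) ≠ a in general.)

0.99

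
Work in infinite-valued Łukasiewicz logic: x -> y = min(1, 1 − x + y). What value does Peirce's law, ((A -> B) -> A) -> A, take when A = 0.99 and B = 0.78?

A -> B = min(1, 1 − 0.99 + 0.78) = min(1, 0.79) = 0.79
(A -> B) -> A = min(1, 1 − 0.79 + 0.99) = min(1, 1.20) = 1.00
((A -> B) -> A) -> A = min(1, 1 − 1.00 + 0.99) = min(1, 0.99) = 0.99
(The value 0.99 < 1 shows this instance is not satisfied; not a Ł∞-tautology in general.)

0.99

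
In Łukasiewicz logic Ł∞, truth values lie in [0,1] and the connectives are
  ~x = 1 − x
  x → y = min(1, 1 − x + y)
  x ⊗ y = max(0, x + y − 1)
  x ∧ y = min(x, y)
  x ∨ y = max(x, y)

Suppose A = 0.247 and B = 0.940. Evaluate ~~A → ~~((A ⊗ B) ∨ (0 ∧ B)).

~A = 1 − 0.247 = 0.753
~~A = 1 − 0.753 = 0.247
A ⊗ B = max(0, 0.247 + 0.940 − 1) = max(0, 0.187) = 0.187
0 ∧ B = min(0.000, 0.940) = 0.000
(A ⊗ B) ∨ (0 ∧ B) = max(0.187, 0.000) = 0.187
~((A ⊗ B) ∨ (0 ∧ B)) = 1 − 0.187 = 0.813
~~((A ⊗ B) ∨ (0 ∧ B)) = 1 − 0.813 = 0.187
~~A → ~~((A ⊗ B) ∨ (0 ∧ B)) = min(1, 1 − 0.247 + 0.187) = min(1, 0.940) = 0.940

0.940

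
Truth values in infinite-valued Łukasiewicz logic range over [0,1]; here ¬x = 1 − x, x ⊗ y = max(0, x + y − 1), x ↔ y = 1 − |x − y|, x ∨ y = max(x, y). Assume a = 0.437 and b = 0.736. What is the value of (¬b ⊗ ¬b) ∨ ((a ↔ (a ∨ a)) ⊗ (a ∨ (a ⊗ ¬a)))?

0.437

¬b = 1 − 0.736 = 0.264
¬b ⊗ ¬b = max(0, 0.264 + 0.264 − 1) = max(0, -0.472) = 0.000
a ∨ a = max(0.437, 0.437) = 0.437
a ↔ (a ∨ a) = 1 − |0.437 − 0.437| = 1 − 0.000 = 1.000
¬a = 1 − 0.437 = 0.563
a ⊗ ¬a = max(0, 0.437 + 0.563 − 1) = max(0, 0.000) = 0.000
a ∨ (a ⊗ ¬a) = max(0.437, 0.000) = 0.437
(a ↔ (a ∨ a)) ⊗ (a ∨ (a ⊗ ¬a)) = max(0, 1.000 + 0.437 − 1) = max(0, 0.437) = 0.437
(¬b ⊗ ¬b) ∨ ((a ↔ (a ∨ a)) ⊗ (a ∨ (a ⊗ ¬a))) = max(0.000, 0.437) = 0.437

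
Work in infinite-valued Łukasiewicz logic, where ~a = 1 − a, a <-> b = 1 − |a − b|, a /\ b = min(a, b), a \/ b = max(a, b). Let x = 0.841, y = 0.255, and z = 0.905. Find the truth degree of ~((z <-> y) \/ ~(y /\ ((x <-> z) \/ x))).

0.255

z <-> y = 1 − |0.905 − 0.255| = 1 − 0.650 = 0.350
x <-> z = 1 − |0.841 − 0.905| = 1 − 0.064 = 0.936
(x <-> z) \/ x = max(0.936, 0.841) = 0.936
y /\ ((x <-> z) \/ x) = min(0.255, 0.936) = 0.255
~(y /\ ((x <-> z) \/ x)) = 1 − 0.255 = 0.745
(z <-> y) \/ ~(y /\ ((x <-> z) \/ x)) = max(0.350, 0.745) = 0.745
~((z <-> y) \/ ~(y /\ ((x <-> z) \/ x))) = 1 − 0.745 = 0.255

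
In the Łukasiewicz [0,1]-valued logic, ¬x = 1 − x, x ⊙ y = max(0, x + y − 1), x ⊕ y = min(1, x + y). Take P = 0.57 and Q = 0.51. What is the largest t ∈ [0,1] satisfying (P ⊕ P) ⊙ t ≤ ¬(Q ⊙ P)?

P ⊕ P = min(1, 0.57 + 0.57) = min(1, 1.14) = 1.00
So the left factor is P ⊕ P = 1.00.
Q ⊙ P = max(0, 0.51 + 0.57 − 1) = max(0, 0.08) = 0.08
¬(Q ⊙ P) = 1 − 0.08 = 0.92
So the right-hand bound is ¬(Q ⊙ P) = 0.92.
The residuum of the Łukasiewicz t-norm gives the supremum: min(1, 1 − 1.00 + 0.92).
1 − 1.00 + 0.92 = 0.92, so t = min(1, 0.92) = 0.92.
Check: 1.00 ⊙ 0.92 = max(0, 0.92) = 0.92 ≤ 0.92.

0.92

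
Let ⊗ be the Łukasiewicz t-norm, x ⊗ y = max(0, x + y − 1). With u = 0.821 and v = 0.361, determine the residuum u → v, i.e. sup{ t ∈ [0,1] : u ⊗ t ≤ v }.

0.540

The residuum of the Łukasiewicz t-norm gives the supremum: min(1, 1 − 0.821 + 0.361).
1 − 0.821 + 0.361 = 0.540, so t = min(1, 0.540) = 0.540.
Check: 0.821 ⊗ 0.540 = max(0, 0.361) = 0.361 ≤ 0.361.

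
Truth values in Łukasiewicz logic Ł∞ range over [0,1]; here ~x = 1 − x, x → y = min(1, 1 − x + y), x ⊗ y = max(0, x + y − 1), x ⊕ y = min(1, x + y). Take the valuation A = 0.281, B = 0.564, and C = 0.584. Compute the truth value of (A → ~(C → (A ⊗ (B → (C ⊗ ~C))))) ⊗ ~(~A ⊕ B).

~C = 1 − 0.584 = 0.416
C ⊗ ~C = max(0, 0.584 + 0.416 − 1) = max(0, 0.000) = 0.000
B → (C ⊗ ~C) = min(1, 1 − 0.564 + 0.000) = min(1, 0.436) = 0.436
A ⊗ (B → (C ⊗ ~C)) = max(0, 0.281 + 0.436 − 1) = max(0, -0.283) = 0.000
C → (A ⊗ (B → (C ⊗ ~C))) = min(1, 1 − 0.584 + 0.000) = min(1, 0.416) = 0.416
~(C → (A ⊗ (B → (C ⊗ ~C)))) = 1 − 0.416 = 0.584
A → ~(C → (A ⊗ (B → (C ⊗ ~C)))) = min(1, 1 − 0.281 + 0.584) = min(1, 1.303) = 1.000
~A = 1 − 0.281 = 0.719
~A ⊕ B = min(1, 0.719 + 0.564) = min(1, 1.283) = 1.000
~(~A ⊕ B) = 1 − 1.000 = 0.000
(A → ~(C → (A ⊗ (B → (C ⊗ ~C))))) ⊗ ~(~A ⊕ B) = max(0, 1.000 + 0.000 − 1) = max(0, 0.000) = 0.000

0.000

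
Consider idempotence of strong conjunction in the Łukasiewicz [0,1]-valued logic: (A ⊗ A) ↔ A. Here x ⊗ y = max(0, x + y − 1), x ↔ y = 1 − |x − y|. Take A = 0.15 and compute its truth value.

0.85

A ⊗ A = max(0, 0.15 + 0.15 − 1) = max(0, -0.70) = 0.00
(A ⊗ A) ↔ A = 1 − |0.00 − 0.15| = 1 − 0.15 = 0.85
(The value 0.85 < 1 shows this instance is not satisfied; fails in Ł∞ since a ⊗ a = max(0, 2a−1) ≠ a in general.)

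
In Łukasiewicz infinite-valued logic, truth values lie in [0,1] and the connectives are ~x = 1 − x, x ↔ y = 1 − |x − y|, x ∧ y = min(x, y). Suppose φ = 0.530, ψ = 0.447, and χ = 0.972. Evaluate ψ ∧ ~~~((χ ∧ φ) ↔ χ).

χ ∧ φ = min(0.972, 0.530) = 0.530
(χ ∧ φ) ↔ χ = 1 − |0.530 − 0.972| = 1 − 0.442 = 0.558
~((χ ∧ φ) ↔ χ) = 1 − 0.558 = 0.442
~~((χ ∧ φ) ↔ χ) = 1 − 0.442 = 0.558
~~~((χ ∧ φ) ↔ χ) = 1 − 0.558 = 0.442
ψ ∧ ~~~((χ ∧ φ) ↔ χ) = min(0.447, 0.442) = 0.442

0.442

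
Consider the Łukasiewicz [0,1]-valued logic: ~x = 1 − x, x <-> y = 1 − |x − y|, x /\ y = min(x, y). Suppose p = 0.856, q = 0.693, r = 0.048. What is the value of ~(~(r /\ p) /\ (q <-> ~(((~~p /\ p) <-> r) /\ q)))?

0.115

r /\ p = min(0.048, 0.856) = 0.048
~(r /\ p) = 1 − 0.048 = 0.952
~p = 1 − 0.856 = 0.144
~~p = 1 − 0.144 = 0.856
~~p /\ p = min(0.856, 0.856) = 0.856
(~~p /\ p) <-> r = 1 − |0.856 − 0.048| = 1 − 0.808 = 0.192
((~~p /\ p) <-> r) /\ q = min(0.192, 0.693) = 0.192
~(((~~p /\ p) <-> r) /\ q) = 1 − 0.192 = 0.808
q <-> ~(((~~p /\ p) <-> r) /\ q) = 1 − |0.693 − 0.808| = 1 − 0.115 = 0.885
~(r /\ p) /\ (q <-> ~(((~~p /\ p) <-> r) /\ q)) = min(0.952, 0.885) = 0.885
~(~(r /\ p) /\ (q <-> ~(((~~p /\ p) <-> r) /\ q))) = 1 − 0.885 = 0.115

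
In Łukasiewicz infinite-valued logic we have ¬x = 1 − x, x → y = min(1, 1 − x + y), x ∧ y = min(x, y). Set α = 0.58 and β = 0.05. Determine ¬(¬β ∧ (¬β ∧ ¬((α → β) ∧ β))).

0.05

¬β = 1 − 0.05 = 0.95
α → β = min(1, 1 − 0.58 + 0.05) = min(1, 0.47) = 0.47
(α → β) ∧ β = min(0.47, 0.05) = 0.05
¬((α → β) ∧ β) = 1 − 0.05 = 0.95
¬β ∧ ¬((α → β) ∧ β) = min(0.95, 0.95) = 0.95
¬β ∧ (¬β ∧ ¬((α → β) ∧ β)) = min(0.95, 0.95) = 0.95
¬(¬β ∧ (¬β ∧ ¬((α → β) ∧ β))) = 1 − 0.95 = 0.05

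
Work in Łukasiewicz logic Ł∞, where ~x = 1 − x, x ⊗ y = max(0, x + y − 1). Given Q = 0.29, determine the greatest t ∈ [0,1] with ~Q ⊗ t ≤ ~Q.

~Q = 1 − 0.29 = 0.71
So the left factor is ~Q = 0.71.
So the right-hand bound is ~Q = 0.71.
The residuum of the Łukasiewicz t-norm gives the supremum: min(1, 1 − 0.71 + 0.71).
1 − 0.71 + 0.71 = 1.00, so t = min(1, 1.00) = 1.00.
Check: 0.71 ⊗ 1.00 = max(0, 0.71) = 0.71 ≤ 0.71.

1.00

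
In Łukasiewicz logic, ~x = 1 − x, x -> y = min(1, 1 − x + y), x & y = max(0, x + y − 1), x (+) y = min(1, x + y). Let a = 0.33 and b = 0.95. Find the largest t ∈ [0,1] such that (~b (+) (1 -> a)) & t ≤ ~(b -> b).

~b = 1 − 0.95 = 0.05
1 -> a = min(1, 1 − 1.00 + 0.33) = min(1, 0.33) = 0.33
~b (+) (1 -> a) = min(1, 0.05 + 0.33) = min(1, 0.38) = 0.38
So the left factor is ~b (+) (1 -> a) = 0.38.
b -> b = min(1, 1 − 0.95 + 0.95) = min(1, 1.00) = 1.00
~(b -> b) = 1 − 1.00 = 0.00
So the right-hand bound is ~(b -> b) = 0.00.
The residuum of the Łukasiewicz t-norm gives the supremum: min(1, 1 − 0.38 + 0.00).
1 − 0.38 + 0.00 = 0.62, so t = min(1, 0.62) = 0.62.
Check: 0.38 & 0.62 = max(0, 0.00) = 0.00 ≤ 0.00.

0.62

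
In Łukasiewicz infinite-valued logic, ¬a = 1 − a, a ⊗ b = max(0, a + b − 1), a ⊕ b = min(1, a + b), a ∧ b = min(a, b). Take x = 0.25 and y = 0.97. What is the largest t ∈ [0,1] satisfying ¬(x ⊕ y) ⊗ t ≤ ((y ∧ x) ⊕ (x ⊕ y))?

x ⊕ y = min(1, 0.25 + 0.97) = min(1, 1.22) = 1.00
¬(x ⊕ y) = 1 − 1.00 = 0.00
So the left factor is ¬(x ⊕ y) = 0.00.
y ∧ x = min(0.97, 0.25) = 0.25
(y ∧ x) ⊕ (x ⊕ y) = min(1, 0.25 + 1.00) = min(1, 1.25) = 1.00
So the right-hand bound is (y ∧ x) ⊕ (x ⊕ y) = 1.00.
The residuum of the Łukasiewicz t-norm gives the supremum: min(1, 1 − 0.00 + 1.00).
1 − 0.00 + 1.00 = 2.00, so t = min(1, 2.00) = 1.00.
Check: 0.00 ⊗ 1.00 = max(0, 0.00) = 0.00 ≤ 1.00.

1.00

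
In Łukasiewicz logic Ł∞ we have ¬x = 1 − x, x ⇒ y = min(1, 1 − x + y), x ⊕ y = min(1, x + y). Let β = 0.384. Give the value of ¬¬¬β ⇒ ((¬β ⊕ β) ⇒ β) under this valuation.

0.768

¬β = 1 − 0.384 = 0.616
¬¬β = 1 − 0.616 = 0.384
¬¬¬β = 1 − 0.384 = 0.616
¬β ⊕ β = min(1, 0.616 + 0.384) = min(1, 1.000) = 1.000
(¬β ⊕ β) ⇒ β = min(1, 1 − 1.000 + 0.384) = min(1, 0.384) = 0.384
¬¬¬β ⇒ ((¬β ⊕ β) ⇒ β) = min(1, 1 − 0.616 + 0.384) = min(1, 0.768) = 0.768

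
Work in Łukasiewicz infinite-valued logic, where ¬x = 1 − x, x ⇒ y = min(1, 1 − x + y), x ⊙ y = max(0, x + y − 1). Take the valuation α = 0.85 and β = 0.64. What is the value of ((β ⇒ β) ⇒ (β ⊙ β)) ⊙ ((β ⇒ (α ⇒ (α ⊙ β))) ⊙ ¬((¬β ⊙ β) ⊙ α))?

0.28

β ⇒ β = min(1, 1 − 0.64 + 0.64) = min(1, 1.00) = 1.00
β ⊙ β = max(0, 0.64 + 0.64 − 1) = max(0, 0.28) = 0.28
(β ⇒ β) ⇒ (β ⊙ β) = min(1, 1 − 1.00 + 0.28) = min(1, 0.28) = 0.28
α ⊙ β = max(0, 0.85 + 0.64 − 1) = max(0, 0.49) = 0.49
α ⇒ (α ⊙ β) = min(1, 1 − 0.85 + 0.49) = min(1, 0.64) = 0.64
β ⇒ (α ⇒ (α ⊙ β)) = min(1, 1 − 0.64 + 0.64) = min(1, 1.00) = 1.00
¬β = 1 − 0.64 = 0.36
¬β ⊙ β = max(0, 0.36 + 0.64 − 1) = max(0, 0.00) = 0.00
(¬β ⊙ β) ⊙ α = max(0, 0.00 + 0.85 − 1) = max(0, -0.15) = 0.00
¬((¬β ⊙ β) ⊙ α) = 1 − 0.00 = 1.00
(β ⇒ (α ⇒ (α ⊙ β))) ⊙ ¬((¬β ⊙ β) ⊙ α) = max(0, 1.00 + 1.00 − 1) = max(0, 1.00) = 1.00
((β ⇒ β) ⇒ (β ⊙ β)) ⊙ ((β ⇒ (α ⇒ (α ⊙ β))) ⊙ ¬((¬β ⊙ β) ⊙ α)) = max(0, 0.28 + 1.00 − 1) = max(0, 0.28) = 0.28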